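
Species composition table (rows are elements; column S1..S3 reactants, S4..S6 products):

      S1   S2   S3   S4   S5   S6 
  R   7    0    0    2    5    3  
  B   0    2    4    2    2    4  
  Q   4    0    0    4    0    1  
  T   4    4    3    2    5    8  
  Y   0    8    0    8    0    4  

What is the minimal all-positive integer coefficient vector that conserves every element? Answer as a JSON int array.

Coefficients: [4, 5, 4, 3, 2, 4]

R: 4·7+5·0+4·0 = 28 | 3·2+2·5+4·3 = 28
B: 4·0+5·2+4·4 = 26 | 3·2+2·2+4·4 = 26
Q: 4·4+5·0+4·0 = 16 | 3·4+2·0+4·1 = 16
T: 4·4+5·4+4·3 = 48 | 3·2+2·5+4·8 = 48
Y: 4·0+5·8+4·0 = 40 | 3·8+2·0+4·4 = 40
gcd(4,5,4,3,2,4) = 1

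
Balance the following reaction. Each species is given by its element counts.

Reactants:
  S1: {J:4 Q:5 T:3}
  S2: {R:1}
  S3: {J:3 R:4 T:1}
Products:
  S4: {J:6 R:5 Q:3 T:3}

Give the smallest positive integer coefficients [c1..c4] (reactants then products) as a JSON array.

Coefficients: [3, 1, 6, 5]

J: 3·4+1·0+6·3 = 30 | 5·6 = 30
R: 3·0+1·1+6·4 = 25 | 5·5 = 25
Q: 3·5+1·0+6·0 = 15 | 5·3 = 15
T: 3·3+1·0+6·1 = 15 | 5·3 = 15
gcd(3,1,6,5) = 1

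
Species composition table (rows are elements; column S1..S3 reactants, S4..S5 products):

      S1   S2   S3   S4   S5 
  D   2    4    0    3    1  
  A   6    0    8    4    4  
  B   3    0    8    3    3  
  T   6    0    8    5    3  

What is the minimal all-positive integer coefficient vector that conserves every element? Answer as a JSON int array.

D: 4·2+4·4+3·0 = 24 | 6·3+6·1 = 24
A: 4·6+4·0+3·8 = 48 | 6·4+6·4 = 48
B: 4·3+4·0+3·8 = 36 | 6·3+6·3 = 36
T: 4·6+4·0+3·8 = 48 | 6·5+6·3 = 48
gcd(4,4,3,6,6) = 1

Coefficients: [4, 4, 3, 6, 6]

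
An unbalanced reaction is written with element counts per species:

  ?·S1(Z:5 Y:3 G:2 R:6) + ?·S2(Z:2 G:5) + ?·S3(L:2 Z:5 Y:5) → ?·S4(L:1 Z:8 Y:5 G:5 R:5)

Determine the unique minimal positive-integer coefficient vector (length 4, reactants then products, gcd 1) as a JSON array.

Coefficients: [5, 4, 3, 6]

L: 5·0+4·0+3·2 = 6 | 6·1 = 6
Z: 5·5+4·2+3·5 = 48 | 6·8 = 48
Y: 5·3+4·0+3·5 = 30 | 6·5 = 30
G: 5·2+4·5+3·0 = 30 | 6·5 = 30
R: 5·6+4·0+3·0 = 30 | 6·5 = 30
gcd(5,4,3,6) = 1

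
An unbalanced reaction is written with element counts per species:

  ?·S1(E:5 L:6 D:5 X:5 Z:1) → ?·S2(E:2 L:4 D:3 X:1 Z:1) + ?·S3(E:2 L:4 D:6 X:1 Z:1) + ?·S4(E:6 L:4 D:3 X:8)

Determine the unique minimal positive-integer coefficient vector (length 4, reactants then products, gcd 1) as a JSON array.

Coefficients: [6, 5, 1, 3]

E: 6·5 = 30 | 5·2+1·2+3·6 = 30
L: 6·6 = 36 | 5·4+1·4+3·4 = 36
D: 6·5 = 30 | 5·3+1·6+3·3 = 30
X: 6·5 = 30 | 5·1+1·1+3·8 = 30
Z: 6·1 = 6 | 5·1+1·1+3·0 = 6
gcd(6,5,1,3) = 1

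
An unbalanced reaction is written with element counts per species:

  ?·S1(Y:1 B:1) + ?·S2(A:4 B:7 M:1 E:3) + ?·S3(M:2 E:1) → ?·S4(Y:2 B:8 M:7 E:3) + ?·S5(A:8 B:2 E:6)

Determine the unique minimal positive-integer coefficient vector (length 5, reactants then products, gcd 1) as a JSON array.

Coefficients: [4, 2, 6, 2, 1]

A: 4·0+2·4+6·0 = 8 | 2·0+1·8 = 8
Y: 4·1+2·0+6·0 = 4 | 2·2+1·0 = 4
B: 4·1+2·7+6·0 = 18 | 2·8+1·2 = 18
M: 4·0+2·1+6·2 = 14 | 2·7+1·0 = 14
E: 4·0+2·3+6·1 = 12 | 2·3+1·6 = 12
gcd(4,2,6,2,1) = 1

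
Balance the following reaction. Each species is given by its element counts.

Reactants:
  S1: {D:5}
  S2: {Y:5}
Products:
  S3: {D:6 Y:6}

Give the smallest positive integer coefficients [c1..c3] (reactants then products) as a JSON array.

D: 6·5+6·0 = 30 | 5·6 = 30
Y: 6·0+6·5 = 30 | 5·6 = 30
gcd(6,6,5) = 1

Coefficients: [6, 6, 5]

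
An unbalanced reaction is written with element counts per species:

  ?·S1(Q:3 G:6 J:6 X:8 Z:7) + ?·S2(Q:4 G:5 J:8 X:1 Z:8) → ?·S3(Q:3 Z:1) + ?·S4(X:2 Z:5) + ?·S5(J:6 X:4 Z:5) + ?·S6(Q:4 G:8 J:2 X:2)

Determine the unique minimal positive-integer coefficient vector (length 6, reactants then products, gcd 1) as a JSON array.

Coefficients: [5, 2, 1, 4, 6, 5]

Q: 5·3+2·4 = 23 | 1·3+4·0+6·0+5·4 = 23
G: 5·6+2·5 = 40 | 1·0+4·0+6·0+5·8 = 40
J: 5·6+2·8 = 46 | 1·0+4·0+6·6+5·2 = 46
X: 5·8+2·1 = 42 | 1·0+4·2+6·4+5·2 = 42
Z: 5·7+2·8 = 51 | 1·1+4·5+6·5+5·0 = 51
gcd(5,2,1,4,6,5) = 1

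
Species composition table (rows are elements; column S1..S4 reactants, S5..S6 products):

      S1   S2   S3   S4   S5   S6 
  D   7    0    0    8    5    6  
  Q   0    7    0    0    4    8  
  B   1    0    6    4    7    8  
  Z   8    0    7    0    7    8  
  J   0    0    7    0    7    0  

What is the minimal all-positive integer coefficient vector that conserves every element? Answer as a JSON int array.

Coefficients: [1, 4, 5, 3, 5, 1]

D: 1·7+4·0+5·0+3·8 = 31 | 5·5+1·6 = 31
Q: 1·0+4·7+5·0+3·0 = 28 | 5·4+1·8 = 28
B: 1·1+4·0+5·6+3·4 = 43 | 5·7+1·8 = 43
Z: 1·8+4·0+5·7+3·0 = 43 | 5·7+1·8 = 43
J: 1·0+4·0+5·7+3·0 = 35 | 5·7+1·0 = 35
gcd(1,4,5,3,5,1) = 1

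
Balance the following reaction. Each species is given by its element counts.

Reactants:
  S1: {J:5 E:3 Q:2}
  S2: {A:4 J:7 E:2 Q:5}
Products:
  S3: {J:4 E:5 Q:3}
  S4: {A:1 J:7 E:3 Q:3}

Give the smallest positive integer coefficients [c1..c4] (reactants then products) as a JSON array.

Coefficients: [5, 1, 1, 4]

A: 5·0+1·4 = 4 | 1·0+4·1 = 4
J: 5·5+1·7 = 32 | 1·4+4·7 = 32
E: 5·3+1·2 = 17 | 1·5+4·3 = 17
Q: 5·2+1·5 = 15 | 1·3+4·3 = 15
gcd(5,1,1,4) = 1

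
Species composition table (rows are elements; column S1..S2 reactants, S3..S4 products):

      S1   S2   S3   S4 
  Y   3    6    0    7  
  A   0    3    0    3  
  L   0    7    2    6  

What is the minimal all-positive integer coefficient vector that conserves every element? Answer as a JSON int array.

Y: 2·3+6·6 = 42 | 3·0+6·7 = 42
A: 2·0+6·3 = 18 | 3·0+6·3 = 18
L: 2·0+6·7 = 42 | 3·2+6·6 = 42
gcd(2,6,3,6) = 1

Coefficients: [2, 6, 3, 6]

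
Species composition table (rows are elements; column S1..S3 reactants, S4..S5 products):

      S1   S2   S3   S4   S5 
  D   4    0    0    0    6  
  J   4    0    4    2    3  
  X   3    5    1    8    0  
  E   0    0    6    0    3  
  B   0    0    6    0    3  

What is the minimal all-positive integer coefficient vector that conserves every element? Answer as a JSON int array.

Coefficients: [3, 6, 1, 5, 2]

D: 3·4+6·0+1·0 = 12 | 5·0+2·6 = 12
J: 3·4+6·0+1·4 = 16 | 5·2+2·3 = 16
X: 3·3+6·5+1·1 = 40 | 5·8+2·0 = 40
E: 3·0+6·0+1·6 = 6 | 5·0+2·3 = 6
B: 3·0+6·0+1·6 = 6 | 5·0+2·3 = 6
gcd(3,6,1,5,2) = 1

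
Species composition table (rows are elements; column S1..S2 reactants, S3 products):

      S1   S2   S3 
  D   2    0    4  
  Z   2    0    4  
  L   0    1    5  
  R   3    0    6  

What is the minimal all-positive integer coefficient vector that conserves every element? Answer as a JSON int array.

Coefficients: [2, 5, 1]

D: 2·2+5·0 = 4 | 1·4 = 4
Z: 2·2+5·0 = 4 | 1·4 = 4
L: 2·0+5·1 = 5 | 1·5 = 5
R: 2·3+5·0 = 6 | 1·6 = 6
gcd(2,5,1) = 1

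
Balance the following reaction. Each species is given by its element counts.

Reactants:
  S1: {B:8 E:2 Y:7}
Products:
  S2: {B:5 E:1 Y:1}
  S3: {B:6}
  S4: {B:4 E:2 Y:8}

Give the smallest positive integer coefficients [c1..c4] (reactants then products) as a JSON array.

B: 6·8 = 48 | 2·5+3·6+5·4 = 48
E: 6·2 = 12 | 2·1+3·0+5·2 = 12
Y: 6·7 = 42 | 2·1+3·0+5·8 = 42
gcd(6,2,3,5) = 1

Coefficients: [6, 2, 3, 5]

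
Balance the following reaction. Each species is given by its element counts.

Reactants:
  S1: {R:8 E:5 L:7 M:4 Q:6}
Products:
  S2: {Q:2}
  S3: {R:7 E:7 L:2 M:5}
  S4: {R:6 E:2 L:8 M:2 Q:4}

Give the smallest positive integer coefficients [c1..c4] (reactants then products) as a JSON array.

R: 4·8 = 32 | 6·0+2·7+3·6 = 32
E: 4·5 = 20 | 6·0+2·7+3·2 = 20
L: 4·7 = 28 | 6·0+2·2+3·8 = 28
M: 4·4 = 16 | 6·0+2·5+3·2 = 16
Q: 4·6 = 24 | 6·2+2·0+3·4 = 24
gcd(4,6,2,3) = 1

Coefficients: [4, 6, 2, 3]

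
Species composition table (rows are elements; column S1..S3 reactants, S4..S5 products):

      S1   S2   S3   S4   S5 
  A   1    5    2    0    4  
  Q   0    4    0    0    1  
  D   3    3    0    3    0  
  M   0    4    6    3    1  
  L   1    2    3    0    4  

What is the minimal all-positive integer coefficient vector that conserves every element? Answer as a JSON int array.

Coefficients: [5, 1, 3, 6, 4]

A: 5·1+1·5+3·2 = 16 | 6·0+4·4 = 16
Q: 5·0+1·4+3·0 = 4 | 6·0+4·1 = 4
D: 5·3+1·3+3·0 = 18 | 6·3+4·0 = 18
M: 5·0+1·4+3·6 = 22 | 6·3+4·1 = 22
L: 5·1+1·2+3·3 = 16 | 6·0+4·4 = 16
gcd(5,1,3,6,4) = 1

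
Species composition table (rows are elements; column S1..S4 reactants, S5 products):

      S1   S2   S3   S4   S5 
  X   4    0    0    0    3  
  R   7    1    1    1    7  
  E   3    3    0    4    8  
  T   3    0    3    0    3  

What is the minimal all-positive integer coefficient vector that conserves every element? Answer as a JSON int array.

X: 3·4+1·0+1·0+5·0 = 12 | 4·3 = 12
R: 3·7+1·1+1·1+5·1 = 28 | 4·7 = 28
E: 3·3+1·3+1·0+5·4 = 32 | 4·8 = 32
T: 3·3+1·0+1·3+5·0 = 12 | 4·3 = 12
gcd(3,1,1,5,4) = 1

Coefficients: [3, 1, 1, 5, 4]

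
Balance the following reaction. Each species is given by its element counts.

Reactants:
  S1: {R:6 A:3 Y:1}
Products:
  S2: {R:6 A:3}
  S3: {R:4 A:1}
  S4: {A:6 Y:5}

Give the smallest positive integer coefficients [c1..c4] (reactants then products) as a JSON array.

Coefficients: [5, 1, 6, 1]

R: 5·6 = 30 | 1·6+6·4+1·0 = 30
A: 5·3 = 15 | 1·3+6·1+1·6 = 15
Y: 5·1 = 5 | 1·0+6·0+1·5 = 5
gcd(5,1,6,1) = 1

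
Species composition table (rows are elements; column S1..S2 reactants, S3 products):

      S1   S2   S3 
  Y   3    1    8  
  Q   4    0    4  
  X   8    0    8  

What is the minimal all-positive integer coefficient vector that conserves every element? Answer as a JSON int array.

Y: 1·3+5·1 = 8 | 1·8 = 8
Q: 1·4+5·0 = 4 | 1·4 = 4
X: 1·8+5·0 = 8 | 1·8 = 8
gcd(1,5,1) = 1

Coefficients: [1, 5, 1]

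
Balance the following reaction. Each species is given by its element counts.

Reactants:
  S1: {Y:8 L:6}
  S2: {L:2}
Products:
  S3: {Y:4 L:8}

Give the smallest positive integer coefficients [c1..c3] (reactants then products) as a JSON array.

Coefficients: [1, 5, 2]

Y: 1·8+5·0 = 8 | 2·4 = 8
L: 1·6+5·2 = 16 | 2·8 = 16
gcd(1,5,2) = 1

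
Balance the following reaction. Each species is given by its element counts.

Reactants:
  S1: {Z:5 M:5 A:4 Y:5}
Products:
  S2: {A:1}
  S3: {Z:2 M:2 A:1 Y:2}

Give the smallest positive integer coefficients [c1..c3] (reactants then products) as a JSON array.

Coefficients: [2, 3, 5]

Z: 2·5 = 10 | 3·0+5·2 = 10
M: 2·5 = 10 | 3·0+5·2 = 10
A: 2·4 = 8 | 3·1+5·1 = 8
Y: 2·5 = 10 | 3·0+5·2 = 10
gcd(2,3,5) = 1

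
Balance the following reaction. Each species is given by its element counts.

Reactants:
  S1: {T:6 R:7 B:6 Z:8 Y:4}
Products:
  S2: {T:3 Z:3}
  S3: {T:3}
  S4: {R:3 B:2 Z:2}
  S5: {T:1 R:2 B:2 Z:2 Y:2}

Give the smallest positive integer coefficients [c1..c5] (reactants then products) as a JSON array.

T: 3·6 = 18 | 2·3+2·3+3·0+6·1 = 18
R: 3·7 = 21 | 2·0+2·0+3·3+6·2 = 21
B: 3·6 = 18 | 2·0+2·0+3·2+6·2 = 18
Z: 3·8 = 24 | 2·3+2·0+3·2+6·2 = 24
Y: 3·4 = 12 | 2·0+2·0+3·0+6·2 = 12
gcd(3,2,2,3,6) = 1

Coefficients: [3, 2, 2, 3, 6]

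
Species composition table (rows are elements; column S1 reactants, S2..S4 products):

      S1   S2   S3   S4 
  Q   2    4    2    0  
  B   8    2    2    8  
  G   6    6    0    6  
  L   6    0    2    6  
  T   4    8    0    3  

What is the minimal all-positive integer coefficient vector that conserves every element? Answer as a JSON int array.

Coefficients: [5, 1, 3, 4]

Q: 5·2 = 10 | 1·4+3·2+4·0 = 10
B: 5·8 = 40 | 1·2+3·2+4·8 = 40
G: 5·6 = 30 | 1·6+3·0+4·6 = 30
L: 5·6 = 30 | 1·0+3·2+4·6 = 30
T: 5·4 = 20 | 1·8+3·0+4·3 = 20
gcd(5,1,3,4) = 1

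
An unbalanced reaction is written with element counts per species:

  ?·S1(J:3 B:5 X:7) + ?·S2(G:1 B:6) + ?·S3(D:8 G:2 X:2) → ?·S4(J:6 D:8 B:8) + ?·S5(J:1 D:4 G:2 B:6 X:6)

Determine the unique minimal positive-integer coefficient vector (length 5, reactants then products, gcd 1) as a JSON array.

Coefficients: [4, 4, 4, 1, 6]

J: 4·3+4·0+4·0 = 12 | 1·6+6·1 = 12
D: 4·0+4·0+4·8 = 32 | 1·8+6·4 = 32
G: 4·0+4·1+4·2 = 12 | 1·0+6·2 = 12
B: 4·5+4·6+4·0 = 44 | 1·8+6·6 = 44
X: 4·7+4·0+4·2 = 36 | 1·0+6·6 = 36
gcd(4,4,4,1,6) = 1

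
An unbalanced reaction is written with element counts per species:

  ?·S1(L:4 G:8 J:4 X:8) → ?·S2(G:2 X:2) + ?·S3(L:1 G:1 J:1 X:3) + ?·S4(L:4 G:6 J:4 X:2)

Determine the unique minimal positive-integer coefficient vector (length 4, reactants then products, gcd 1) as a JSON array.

Coefficients: [3, 4, 4, 2]

L: 3·4 = 12 | 4·0+4·1+2·4 = 12
G: 3·8 = 24 | 4·2+4·1+2·6 = 24
J: 3·4 = 12 | 4·0+4·1+2·4 = 12
X: 3·8 = 24 | 4·2+4·3+2·2 = 24
gcd(3,4,4,2) = 1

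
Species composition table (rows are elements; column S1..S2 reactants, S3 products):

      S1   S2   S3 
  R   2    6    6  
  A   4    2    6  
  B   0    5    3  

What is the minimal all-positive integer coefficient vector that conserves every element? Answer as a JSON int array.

Coefficients: [6, 3, 5]

R: 6·2+3·6 = 30 | 5·6 = 30
A: 6·4+3·2 = 30 | 5·6 = 30
B: 6·0+3·5 = 15 | 5·3 = 15
gcd(6,3,5) = 1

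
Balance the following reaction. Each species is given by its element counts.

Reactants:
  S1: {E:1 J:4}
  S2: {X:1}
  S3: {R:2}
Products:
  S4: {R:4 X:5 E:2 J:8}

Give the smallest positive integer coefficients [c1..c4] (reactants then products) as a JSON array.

R: 2·0+5·0+2·2 = 4 | 1·4 = 4
X: 2·0+5·1+2·0 = 5 | 1·5 = 5
E: 2·1+5·0+2·0 = 2 | 1·2 = 2
J: 2·4+5·0+2·0 = 8 | 1·8 = 8
gcd(2,5,2,1) = 1

Coefficients: [2, 5, 2, 1]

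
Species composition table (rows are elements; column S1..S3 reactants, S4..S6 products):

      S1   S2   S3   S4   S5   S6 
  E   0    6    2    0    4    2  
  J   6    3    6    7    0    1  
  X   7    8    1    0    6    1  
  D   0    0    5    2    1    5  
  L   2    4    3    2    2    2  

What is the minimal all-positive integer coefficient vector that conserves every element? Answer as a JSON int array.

E: 1·0+1·6+6·2 = 18 | 6·0+3·4+3·2 = 18
J: 1·6+1·3+6·6 = 45 | 6·7+3·0+3·1 = 45
X: 1·7+1·8+6·1 = 21 | 6·0+3·6+3·1 = 21
D: 1·0+1·0+6·5 = 30 | 6·2+3·1+3·5 = 30
L: 1·2+1·4+6·3 = 24 | 6·2+3·2+3·2 = 24
gcd(1,1,6,6,3,3) = 1

Coefficients: [1, 1, 6, 6, 3, 3]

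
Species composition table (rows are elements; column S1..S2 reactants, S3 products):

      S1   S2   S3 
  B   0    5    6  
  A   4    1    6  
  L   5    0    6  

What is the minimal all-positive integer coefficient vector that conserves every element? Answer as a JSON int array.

Coefficients: [6, 6, 5]

B: 6·0+6·5 = 30 | 5·6 = 30
A: 6·4+6·1 = 30 | 5·6 = 30
L: 6·5+6·0 = 30 | 5·6 = 30
gcd(6,6,5) = 1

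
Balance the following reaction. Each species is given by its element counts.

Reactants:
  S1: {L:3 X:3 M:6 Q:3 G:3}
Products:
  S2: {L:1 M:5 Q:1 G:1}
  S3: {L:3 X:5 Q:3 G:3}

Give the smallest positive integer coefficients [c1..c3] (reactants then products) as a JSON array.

L: 5·3 = 15 | 6·1+3·3 = 15
X: 5·3 = 15 | 6·0+3·5 = 15
M: 5·6 = 30 | 6·5+3·0 = 30
Q: 5·3 = 15 | 6·1+3·3 = 15
G: 5·3 = 15 | 6·1+3·3 = 15
gcd(5,6,3) = 1

Coefficients: [5, 6, 3]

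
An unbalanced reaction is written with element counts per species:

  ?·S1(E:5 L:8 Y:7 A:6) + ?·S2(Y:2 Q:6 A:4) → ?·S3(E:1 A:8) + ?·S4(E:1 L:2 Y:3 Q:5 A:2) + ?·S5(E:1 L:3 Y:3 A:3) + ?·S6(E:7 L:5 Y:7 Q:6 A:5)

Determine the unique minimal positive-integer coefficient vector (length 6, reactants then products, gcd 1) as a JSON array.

Coefficients: [4, 6, 2, 6, 5, 1]

E: 4·5+6·0 = 20 | 2·1+6·1+5·1+1·7 = 20
L: 4·8+6·0 = 32 | 2·0+6·2+5·3+1·5 = 32
Y: 4·7+6·2 = 40 | 2·0+6·3+5·3+1·7 = 40
Q: 4·0+6·6 = 36 | 2·0+6·5+5·0+1·6 = 36
A: 4·6+6·4 = 48 | 2·8+6·2+5·3+1·5 = 48
gcd(4,6,2,6,5,1) = 1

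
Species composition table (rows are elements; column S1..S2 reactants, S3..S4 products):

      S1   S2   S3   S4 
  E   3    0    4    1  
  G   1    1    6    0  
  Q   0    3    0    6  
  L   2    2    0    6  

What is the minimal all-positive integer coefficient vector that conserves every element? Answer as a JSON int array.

E: 2·3+4·0 = 6 | 1·4+2·1 = 6
G: 2·1+4·1 = 6 | 1·6+2·0 = 6
Q: 2·0+4·3 = 12 | 1·0+2·6 = 12
L: 2·2+4·2 = 12 | 1·0+2·6 = 12
gcd(2,4,1,2) = 1

Coefficients: [2, 4, 1, 2]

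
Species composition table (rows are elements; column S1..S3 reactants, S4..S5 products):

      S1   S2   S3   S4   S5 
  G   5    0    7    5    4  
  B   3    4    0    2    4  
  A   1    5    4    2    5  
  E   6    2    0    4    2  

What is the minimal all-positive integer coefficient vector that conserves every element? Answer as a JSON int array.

Coefficients: [4, 1, 2, 6, 1]

G: 4·5+1·0+2·7 = 34 | 6·5+1·4 = 34
B: 4·3+1·4+2·0 = 16 | 6·2+1·4 = 16
A: 4·1+1·5+2·4 = 17 | 6·2+1·5 = 17
E: 4·6+1·2+2·0 = 26 | 6·4+1·2 = 26
gcd(4,1,2,6,1) = 1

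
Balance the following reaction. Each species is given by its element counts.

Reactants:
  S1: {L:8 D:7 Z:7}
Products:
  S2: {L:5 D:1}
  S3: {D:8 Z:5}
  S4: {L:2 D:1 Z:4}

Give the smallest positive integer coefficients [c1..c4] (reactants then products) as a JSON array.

L: 5·8 = 40 | 6·5+3·0+5·2 = 40
D: 5·7 = 35 | 6·1+3·8+5·1 = 35
Z: 5·7 = 35 | 6·0+3·5+5·4 = 35
gcd(5,6,3,5) = 1

Coefficients: [5, 6, 3, 5]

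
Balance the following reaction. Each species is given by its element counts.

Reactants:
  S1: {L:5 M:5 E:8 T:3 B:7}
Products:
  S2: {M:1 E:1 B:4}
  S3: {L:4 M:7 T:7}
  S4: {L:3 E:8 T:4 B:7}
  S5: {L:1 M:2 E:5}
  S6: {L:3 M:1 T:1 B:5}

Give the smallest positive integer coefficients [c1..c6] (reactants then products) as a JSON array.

Coefficients: [5, 2, 1, 1, 6, 4]

L: 5·5 = 25 | 2·0+1·4+1·3+6·1+4·3 = 25
M: 5·5 = 25 | 2·1+1·7+1·0+6·2+4·1 = 25
E: 5·8 = 40 | 2·1+1·0+1·8+6·5+4·0 = 40
T: 5·3 = 15 | 2·0+1·7+1·4+6·0+4·1 = 15
B: 5·7 = 35 | 2·4+1·0+1·7+6·0+4·5 = 35
gcd(5,2,1,1,6,4) = 1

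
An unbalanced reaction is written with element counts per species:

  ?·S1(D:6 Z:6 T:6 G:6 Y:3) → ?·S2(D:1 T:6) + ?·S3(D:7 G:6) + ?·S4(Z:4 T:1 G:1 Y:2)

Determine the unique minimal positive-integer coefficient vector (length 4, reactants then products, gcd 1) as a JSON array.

D: 4·6 = 24 | 3·1+3·7+6·0 = 24
Z: 4·6 = 24 | 3·0+3·0+6·4 = 24
T: 4·6 = 24 | 3·6+3·0+6·1 = 24
G: 4·6 = 24 | 3·0+3·6+6·1 = 24
Y: 4·3 = 12 | 3·0+3·0+6·2 = 12
gcd(4,3,3,6) = 1

Coefficients: [4, 3, 3, 6]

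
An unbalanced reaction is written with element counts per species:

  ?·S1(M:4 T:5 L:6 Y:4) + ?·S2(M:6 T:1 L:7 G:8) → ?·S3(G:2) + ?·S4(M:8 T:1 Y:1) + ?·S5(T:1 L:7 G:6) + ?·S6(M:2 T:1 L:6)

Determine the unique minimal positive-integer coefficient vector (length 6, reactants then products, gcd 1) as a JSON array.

M: 1·4+5·6 = 34 | 5·0+4·8+5·0+1·2 = 34
T: 1·5+5·1 = 10 | 5·0+4·1+5·1+1·1 = 10
L: 1·6+5·7 = 41 | 5·0+4·0+5·7+1·6 = 41
G: 1·0+5·8 = 40 | 5·2+4·0+5·6+1·0 = 40
Y: 1·4+5·0 = 4 | 5·0+4·1+5·0+1·0 = 4
gcd(1,5,5,4,5,1) = 1

Coefficients: [1, 5, 5, 4, 5, 1]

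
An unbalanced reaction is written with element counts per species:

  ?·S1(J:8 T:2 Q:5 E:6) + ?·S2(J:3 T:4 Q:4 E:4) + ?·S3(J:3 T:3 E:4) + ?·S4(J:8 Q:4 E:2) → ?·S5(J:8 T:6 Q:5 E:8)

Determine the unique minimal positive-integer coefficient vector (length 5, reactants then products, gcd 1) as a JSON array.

Coefficients: [1, 4, 4, 1, 5]

J: 1·8+4·3+4·3+1·8 = 40 | 5·8 = 40
T: 1·2+4·4+4·3+1·0 = 30 | 5·6 = 30
Q: 1·5+4·4+4·0+1·4 = 25 | 5·5 = 25
E: 1·6+4·4+4·4+1·2 = 40 | 5·8 = 40
gcd(1,4,4,1,5) = 1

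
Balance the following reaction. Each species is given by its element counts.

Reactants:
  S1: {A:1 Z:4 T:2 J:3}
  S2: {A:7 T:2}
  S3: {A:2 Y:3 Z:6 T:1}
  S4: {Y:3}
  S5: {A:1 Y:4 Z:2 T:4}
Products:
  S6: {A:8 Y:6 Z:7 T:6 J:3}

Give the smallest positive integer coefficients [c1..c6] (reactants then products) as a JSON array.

Coefficients: [6, 5, 2, 6, 3, 6]

A: 6·1+5·7+2·2+6·0+3·1 = 48 | 6·8 = 48
Y: 6·0+5·0+2·3+6·3+3·4 = 36 | 6·6 = 36
Z: 6·4+5·0+2·6+6·0+3·2 = 42 | 6·7 = 42
T: 6·2+5·2+2·1+6·0+3·4 = 36 | 6·6 = 36
J: 6·3+5·0+2·0+6·0+3·0 = 18 | 6·3 = 18
gcd(6,5,2,6,3,6) = 1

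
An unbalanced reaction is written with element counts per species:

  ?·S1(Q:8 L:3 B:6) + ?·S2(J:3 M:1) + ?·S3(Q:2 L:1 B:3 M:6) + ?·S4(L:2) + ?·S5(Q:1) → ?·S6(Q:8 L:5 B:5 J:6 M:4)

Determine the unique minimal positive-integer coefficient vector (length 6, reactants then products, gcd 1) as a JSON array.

Coefficients: [2, 6, 1, 4, 6, 3]

Q: 2·8+6·0+1·2+4·0+6·1 = 24 | 3·8 = 24
L: 2·3+6·0+1·1+4·2+6·0 = 15 | 3·5 = 15
B: 2·6+6·0+1·3+4·0+6·0 = 15 | 3·5 = 15
J: 2·0+6·3+1·0+4·0+6·0 = 18 | 3·6 = 18
M: 2·0+6·1+1·6+4·0+6·0 = 12 | 3·4 = 12
gcd(2,6,1,4,6,3) = 1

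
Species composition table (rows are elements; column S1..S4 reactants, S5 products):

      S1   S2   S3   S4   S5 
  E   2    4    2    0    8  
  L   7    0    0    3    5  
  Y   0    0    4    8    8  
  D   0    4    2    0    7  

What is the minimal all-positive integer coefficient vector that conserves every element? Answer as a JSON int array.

Coefficients: [2, 5, 4, 2, 4]

E: 2·2+5·4+4·2+2·0 = 32 | 4·8 = 32
L: 2·7+5·0+4·0+2·3 = 20 | 4·5 = 20
Y: 2·0+5·0+4·4+2·8 = 32 | 4·8 = 32
D: 2·0+5·4+4·2+2·0 = 28 | 4·7 = 28
gcd(2,5,4,2,4) = 1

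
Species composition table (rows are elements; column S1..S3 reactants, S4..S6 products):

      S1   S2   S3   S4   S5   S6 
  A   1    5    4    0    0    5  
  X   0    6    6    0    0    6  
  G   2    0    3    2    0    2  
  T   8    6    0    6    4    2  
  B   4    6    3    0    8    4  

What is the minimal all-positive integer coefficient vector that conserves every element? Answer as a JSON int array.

A: 2·1+1·5+2·4 = 15 | 2·0+1·0+3·5 = 15
X: 2·0+1·6+2·6 = 18 | 2·0+1·0+3·6 = 18
G: 2·2+1·0+2·3 = 10 | 2·2+1·0+3·2 = 10
T: 2·8+1·6+2·0 = 22 | 2·6+1·4+3·2 = 22
B: 2·4+1·6+2·3 = 20 | 2·0+1·8+3·4 = 20
gcd(2,1,2,2,1,3) = 1

Coefficients: [2, 1, 2, 2, 1, 3]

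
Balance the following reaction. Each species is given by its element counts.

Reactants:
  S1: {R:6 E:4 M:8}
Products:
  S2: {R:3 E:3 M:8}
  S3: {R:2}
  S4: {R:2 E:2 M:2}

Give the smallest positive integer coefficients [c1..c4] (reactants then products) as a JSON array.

Coefficients: [5, 4, 5, 4]

R: 5·6 = 30 | 4·3+5·2+4·2 = 30
E: 5·4 = 20 | 4·3+5·0+4·2 = 20
M: 5·8 = 40 | 4·8+5·0+4·2 = 40
gcd(5,4,5,4) = 1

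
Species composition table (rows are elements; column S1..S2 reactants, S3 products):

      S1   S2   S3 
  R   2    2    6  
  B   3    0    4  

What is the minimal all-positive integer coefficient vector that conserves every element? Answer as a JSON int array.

Coefficients: [4, 5, 3]

R: 4·2+5·2 = 18 | 3·6 = 18
B: 4·3+5·0 = 12 | 3·4 = 12
gcd(4,5,3) = 1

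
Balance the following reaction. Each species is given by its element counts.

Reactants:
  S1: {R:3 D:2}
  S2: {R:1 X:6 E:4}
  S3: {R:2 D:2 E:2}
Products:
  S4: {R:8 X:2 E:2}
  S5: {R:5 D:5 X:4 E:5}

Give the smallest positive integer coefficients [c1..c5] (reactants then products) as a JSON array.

Coefficients: [5, 3, 5, 1, 4]

R: 5·3+3·1+5·2 = 28 | 1·8+4·5 = 28
D: 5·2+3·0+5·2 = 20 | 1·0+4·5 = 20
X: 5·0+3·6+5·0 = 18 | 1·2+4·4 = 18
E: 5·0+3·4+5·2 = 22 | 1·2+4·5 = 22
gcd(5,3,5,1,4) = 1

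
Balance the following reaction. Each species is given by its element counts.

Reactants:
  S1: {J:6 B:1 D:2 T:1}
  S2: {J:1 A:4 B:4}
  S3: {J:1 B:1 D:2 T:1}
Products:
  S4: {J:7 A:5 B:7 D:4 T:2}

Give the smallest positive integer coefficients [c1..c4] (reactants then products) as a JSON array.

Coefficients: [3, 5, 5, 4]

J: 3·6+5·1+5·1 = 28 | 4·7 = 28
A: 3·0+5·4+5·0 = 20 | 4·5 = 20
B: 3·1+5·4+5·1 = 28 | 4·7 = 28
D: 3·2+5·0+5·2 = 16 | 4·4 = 16
T: 3·1+5·0+5·1 = 8 | 4·2 = 8
gcd(3,5,5,4) = 1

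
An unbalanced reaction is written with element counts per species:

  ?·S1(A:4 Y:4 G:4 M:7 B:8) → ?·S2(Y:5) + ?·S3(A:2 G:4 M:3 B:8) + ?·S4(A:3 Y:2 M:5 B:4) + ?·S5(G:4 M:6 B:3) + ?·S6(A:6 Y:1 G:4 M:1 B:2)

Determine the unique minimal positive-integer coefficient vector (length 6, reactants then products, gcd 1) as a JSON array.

A: 6·4 = 24 | 3·0+3·2+4·3+2·0+1·6 = 24
Y: 6·4 = 24 | 3·5+3·0+4·2+2·0+1·1 = 24
G: 6·4 = 24 | 3·0+3·4+4·0+2·4+1·4 = 24
M: 6·7 = 42 | 3·0+3·3+4·5+2·6+1·1 = 42
B: 6·8 = 48 | 3·0+3·8+4·4+2·3+1·2 = 48
gcd(6,3,3,4,2,1) = 1

Coefficients: [6, 3, 3, 4, 2, 1]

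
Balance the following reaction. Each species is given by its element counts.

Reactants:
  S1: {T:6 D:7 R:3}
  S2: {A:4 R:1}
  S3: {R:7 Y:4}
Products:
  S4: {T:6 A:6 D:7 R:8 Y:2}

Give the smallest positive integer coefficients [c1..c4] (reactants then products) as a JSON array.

Coefficients: [2, 3, 1, 2]

T: 2·6+3·0+1·0 = 12 | 2·6 = 12
A: 2·0+3·4+1·0 = 12 | 2·6 = 12
D: 2·7+3·0+1·0 = 14 | 2·7 = 14
R: 2·3+3·1+1·7 = 16 | 2·8 = 16
Y: 2·0+3·0+1·4 = 4 | 2·2 = 4
gcd(2,3,1,2) = 1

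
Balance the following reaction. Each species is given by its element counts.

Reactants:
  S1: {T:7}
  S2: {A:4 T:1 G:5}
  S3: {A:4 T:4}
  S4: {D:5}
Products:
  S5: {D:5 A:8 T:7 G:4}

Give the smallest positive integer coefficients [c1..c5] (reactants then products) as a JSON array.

D: 1·0+4·0+6·0+5·5 = 25 | 5·5 = 25
A: 1·0+4·4+6·4+5·0 = 40 | 5·8 = 40
T: 1·7+4·1+6·4+5·0 = 35 | 5·7 = 35
G: 1·0+4·5+6·0+5·0 = 20 | 5·4 = 20
gcd(1,4,6,5,5) = 1

Coefficients: [1, 4, 6, 5, 5]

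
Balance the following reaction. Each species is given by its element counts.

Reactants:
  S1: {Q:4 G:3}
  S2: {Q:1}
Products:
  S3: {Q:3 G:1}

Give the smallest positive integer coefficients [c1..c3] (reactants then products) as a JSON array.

Coefficients: [1, 5, 3]

Q: 1·4+5·1 = 9 | 3·3 = 9
G: 1·3+5·0 = 3 | 3·1 = 3
gcd(1,5,3) = 1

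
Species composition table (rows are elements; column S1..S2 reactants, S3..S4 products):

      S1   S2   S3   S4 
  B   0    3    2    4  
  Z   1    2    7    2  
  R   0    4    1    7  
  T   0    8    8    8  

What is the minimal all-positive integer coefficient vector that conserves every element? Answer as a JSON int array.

Coefficients: [5, 2, 1, 1]

B: 5·0+2·3 = 6 | 1·2+1·4 = 6
Z: 5·1+2·2 = 9 | 1·7+1·2 = 9
R: 5·0+2·4 = 8 | 1·1+1·7 = 8
T: 5·0+2·8 = 16 | 1·8+1·8 = 16
gcd(5,2,1,1) = 1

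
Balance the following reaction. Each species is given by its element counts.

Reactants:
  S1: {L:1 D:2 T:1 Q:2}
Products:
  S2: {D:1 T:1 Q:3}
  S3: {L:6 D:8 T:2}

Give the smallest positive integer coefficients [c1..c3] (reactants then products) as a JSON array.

L: 6·1 = 6 | 4·0+1·6 = 6
D: 6·2 = 12 | 4·1+1·8 = 12
T: 6·1 = 6 | 4·1+1·2 = 6
Q: 6·2 = 12 | 4·3+1·0 = 12
gcd(6,4,1) = 1

Coefficients: [6, 4, 1]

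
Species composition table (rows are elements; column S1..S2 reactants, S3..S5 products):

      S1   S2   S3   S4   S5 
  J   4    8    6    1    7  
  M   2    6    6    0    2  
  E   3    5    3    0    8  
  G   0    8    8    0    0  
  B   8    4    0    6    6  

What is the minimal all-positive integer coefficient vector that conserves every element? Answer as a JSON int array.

J: 2·4+5·8 = 48 | 5·6+4·1+2·7 = 48
M: 2·2+5·6 = 34 | 5·6+4·0+2·2 = 34
E: 2·3+5·5 = 31 | 5·3+4·0+2·8 = 31
G: 2·0+5·8 = 40 | 5·8+4·0+2·0 = 40
B: 2·8+5·4 = 36 | 5·0+4·6+2·6 = 36
gcd(2,5,5,4,2) = 1

Coefficients: [2, 5, 5, 4, 2]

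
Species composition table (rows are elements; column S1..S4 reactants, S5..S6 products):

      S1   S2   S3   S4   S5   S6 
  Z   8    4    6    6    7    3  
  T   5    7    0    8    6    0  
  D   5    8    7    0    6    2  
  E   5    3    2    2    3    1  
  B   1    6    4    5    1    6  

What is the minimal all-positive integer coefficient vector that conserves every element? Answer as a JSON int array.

Coefficients: [1, 1, 5, 3, 6, 6]

Z: 1·8+1·4+5·6+3·6 = 60 | 6·7+6·3 = 60
T: 1·5+1·7+5·0+3·8 = 36 | 6·6+6·0 = 36
D: 1·5+1·8+5·7+3·0 = 48 | 6·6+6·2 = 48
E: 1·5+1·3+5·2+3·2 = 24 | 6·3+6·1 = 24
B: 1·1+1·6+5·4+3·5 = 42 | 6·1+6·6 = 42
gcd(1,1,5,3,6,6) = 1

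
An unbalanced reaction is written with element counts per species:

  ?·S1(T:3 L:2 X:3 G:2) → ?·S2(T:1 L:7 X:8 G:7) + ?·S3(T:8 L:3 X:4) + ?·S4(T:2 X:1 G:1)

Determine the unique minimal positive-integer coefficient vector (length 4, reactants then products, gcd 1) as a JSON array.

Coefficients: [5, 1, 1, 3]

T: 5·3 = 15 | 1·1+1·8+3·2 = 15
L: 5·2 = 10 | 1·7+1·3+3·0 = 10
X: 5·3 = 15 | 1·8+1·4+3·1 = 15
G: 5·2 = 10 | 1·7+1·0+3·1 = 10
gcd(5,1,1,3) = 1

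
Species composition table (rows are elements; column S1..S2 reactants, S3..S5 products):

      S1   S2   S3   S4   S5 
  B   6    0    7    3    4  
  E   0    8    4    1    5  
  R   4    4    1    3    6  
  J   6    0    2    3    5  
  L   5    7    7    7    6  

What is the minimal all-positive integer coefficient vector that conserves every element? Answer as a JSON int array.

B: 6·6+4·0 = 36 | 1·7+3·3+5·4 = 36
E: 6·0+4·8 = 32 | 1·4+3·1+5·5 = 32
R: 6·4+4·4 = 40 | 1·1+3·3+5·6 = 40
J: 6·6+4·0 = 36 | 1·2+3·3+5·5 = 36
L: 6·5+4·7 = 58 | 1·7+3·7+5·6 = 58
gcd(6,4,1,3,5) = 1

Coefficients: [6, 4, 1, 3, 5]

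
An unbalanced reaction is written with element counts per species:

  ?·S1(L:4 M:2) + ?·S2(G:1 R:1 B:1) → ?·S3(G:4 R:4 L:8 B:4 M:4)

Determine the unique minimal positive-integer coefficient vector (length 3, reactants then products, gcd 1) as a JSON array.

Coefficients: [2, 4, 1]

G: 2·0+4·1 = 4 | 1·4 = 4
R: 2·0+4·1 = 4 | 1·4 = 4
L: 2·4+4·0 = 8 | 1·8 = 8
B: 2·0+4·1 = 4 | 1·4 = 4
M: 2·2+4·0 = 4 | 1·4 = 4
gcd(2,4,1) = 1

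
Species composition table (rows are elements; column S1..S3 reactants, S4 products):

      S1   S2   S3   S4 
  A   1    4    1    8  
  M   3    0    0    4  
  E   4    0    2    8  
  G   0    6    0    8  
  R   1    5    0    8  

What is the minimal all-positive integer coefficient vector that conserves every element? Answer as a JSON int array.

A: 4·1+4·4+4·1 = 24 | 3·8 = 24
M: 4·3+4·0+4·0 = 12 | 3·4 = 12
E: 4·4+4·0+4·2 = 24 | 3·8 = 24
G: 4·0+4·6+4·0 = 24 | 3·8 = 24
R: 4·1+4·5+4·0 = 24 | 3·8 = 24
gcd(4,4,4,3) = 1

Coefficients: [4, 4, 4, 3]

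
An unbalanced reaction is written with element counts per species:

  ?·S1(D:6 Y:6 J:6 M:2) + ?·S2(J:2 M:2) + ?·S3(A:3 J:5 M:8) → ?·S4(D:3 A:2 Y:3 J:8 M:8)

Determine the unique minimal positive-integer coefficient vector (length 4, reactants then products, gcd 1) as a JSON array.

Coefficients: [3, 5, 4, 6]

D: 3·6+5·0+4·0 = 18 | 6·3 = 18
A: 3·0+5·0+4·3 = 12 | 6·2 = 12
Y: 3·6+5·0+4·0 = 18 | 6·3 = 18
J: 3·6+5·2+4·5 = 48 | 6·8 = 48
M: 3·2+5·2+4·8 = 48 | 6·8 = 48
gcd(3,5,4,6) = 1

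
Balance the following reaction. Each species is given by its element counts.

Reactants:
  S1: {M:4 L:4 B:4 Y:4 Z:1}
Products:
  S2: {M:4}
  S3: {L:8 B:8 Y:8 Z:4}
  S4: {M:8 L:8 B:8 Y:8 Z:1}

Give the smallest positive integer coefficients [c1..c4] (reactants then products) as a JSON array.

Coefficients: [6, 2, 1, 2]

M: 6·4 = 24 | 2·4+1·0+2·8 = 24
L: 6·4 = 24 | 2·0+1·8+2·8 = 24
B: 6·4 = 24 | 2·0+1·8+2·8 = 24
Y: 6·4 = 24 | 2·0+1·8+2·8 = 24
Z: 6·1 = 6 | 2·0+1·4+2·1 = 6
gcd(6,2,1,2) = 1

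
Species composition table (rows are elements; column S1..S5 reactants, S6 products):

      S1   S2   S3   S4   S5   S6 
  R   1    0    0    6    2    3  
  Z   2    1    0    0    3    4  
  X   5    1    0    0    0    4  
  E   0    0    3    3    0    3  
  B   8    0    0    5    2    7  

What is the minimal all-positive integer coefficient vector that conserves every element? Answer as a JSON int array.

Coefficients: [3, 5, 4, 1, 3, 5]

R: 3·1+5·0+4·0+1·6+3·2 = 15 | 5·3 = 15
Z: 3·2+5·1+4·0+1·0+3·3 = 20 | 5·4 = 20
X: 3·5+5·1+4·0+1·0+3·0 = 20 | 5·4 = 20
E: 3·0+5·0+4·3+1·3+3·0 = 15 | 5·3 = 15
B: 3·8+5·0+4·0+1·5+3·2 = 35 | 5·7 = 35
gcd(3,5,4,1,3,5) = 1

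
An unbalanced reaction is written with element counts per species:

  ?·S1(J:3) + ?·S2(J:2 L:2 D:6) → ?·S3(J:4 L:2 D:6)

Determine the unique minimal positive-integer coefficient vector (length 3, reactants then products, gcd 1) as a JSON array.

Coefficients: [2, 3, 3]

J: 2·3+3·2 = 12 | 3·4 = 12
L: 2·0+3·2 = 6 | 3·2 = 6
D: 2·0+3·6 = 18 | 3·6 = 18
gcd(2,3,3) = 1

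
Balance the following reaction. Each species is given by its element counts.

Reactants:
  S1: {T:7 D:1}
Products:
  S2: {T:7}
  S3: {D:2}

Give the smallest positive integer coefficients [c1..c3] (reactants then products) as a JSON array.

T: 2·7 = 14 | 2·7+1·0 = 14
D: 2·1 = 2 | 2·0+1·2 = 2
gcd(2,2,1) = 1

Coefficients: [2, 2, 1]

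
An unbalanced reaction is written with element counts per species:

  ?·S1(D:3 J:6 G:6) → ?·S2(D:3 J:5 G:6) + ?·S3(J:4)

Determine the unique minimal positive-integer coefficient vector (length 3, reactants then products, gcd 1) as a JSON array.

Coefficients: [4, 4, 1]

D: 4·3 = 12 | 4·3+1·0 = 12
J: 4·6 = 24 | 4·5+1·4 = 24
G: 4·6 = 24 | 4·6+1·0 = 24
gcd(4,4,1) = 1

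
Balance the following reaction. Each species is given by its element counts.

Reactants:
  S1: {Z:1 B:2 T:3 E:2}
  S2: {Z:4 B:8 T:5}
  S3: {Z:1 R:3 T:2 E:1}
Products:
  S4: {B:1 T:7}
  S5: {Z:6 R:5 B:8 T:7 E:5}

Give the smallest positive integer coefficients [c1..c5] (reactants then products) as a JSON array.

Z: 5·1+2·4+5·1 = 18 | 2·0+3·6 = 18
R: 5·0+2·0+5·3 = 15 | 2·0+3·5 = 15
B: 5·2+2·8+5·0 = 26 | 2·1+3·8 = 26
T: 5·3+2·5+5·2 = 35 | 2·7+3·7 = 35
E: 5·2+2·0+5·1 = 15 | 2·0+3·5 = 15
gcd(5,2,5,2,3) = 1

Coefficients: [5, 2, 5, 2, 3]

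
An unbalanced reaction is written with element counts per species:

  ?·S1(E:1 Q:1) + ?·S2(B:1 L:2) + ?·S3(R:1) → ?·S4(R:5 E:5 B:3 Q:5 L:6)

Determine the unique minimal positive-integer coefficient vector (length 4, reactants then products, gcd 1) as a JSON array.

Coefficients: [5, 3, 5, 1]

R: 5·0+3·0+5·1 = 5 | 1·5 = 5
E: 5·1+3·0+5·0 = 5 | 1·5 = 5
B: 5·0+3·1+5·0 = 3 | 1·3 = 3
Q: 5·1+3·0+5·0 = 5 | 1·5 = 5
L: 5·0+3·2+5·0 = 6 | 1·6 = 6
gcd(5,3,5,1) = 1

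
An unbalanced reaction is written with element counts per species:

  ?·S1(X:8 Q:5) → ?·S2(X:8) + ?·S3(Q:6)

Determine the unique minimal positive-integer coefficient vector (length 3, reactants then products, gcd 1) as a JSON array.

Coefficients: [6, 6, 5]

X: 6·8 = 48 | 6·8+5·0 = 48
Q: 6·5 = 30 | 6·0+5·6 = 30
gcd(6,6,5) = 1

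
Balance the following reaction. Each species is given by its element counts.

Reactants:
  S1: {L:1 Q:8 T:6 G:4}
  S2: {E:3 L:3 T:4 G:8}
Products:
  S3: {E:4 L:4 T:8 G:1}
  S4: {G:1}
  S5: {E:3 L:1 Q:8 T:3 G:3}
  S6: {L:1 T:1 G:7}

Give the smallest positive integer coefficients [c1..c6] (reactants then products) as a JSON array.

E: 2·0+6·3 = 18 | 3·4+5·0+2·3+6·0 = 18
L: 2·1+6·3 = 20 | 3·4+5·0+2·1+6·1 = 20
Q: 2·8+6·0 = 16 | 3·0+5·0+2·8+6·0 = 16
T: 2·6+6·4 = 36 | 3·8+5·0+2·3+6·1 = 36
G: 2·4+6·8 = 56 | 3·1+5·1+2·3+6·7 = 56
gcd(2,6,3,5,2,6) = 1

Coefficients: [2, 6, 3, 5, 2, 6]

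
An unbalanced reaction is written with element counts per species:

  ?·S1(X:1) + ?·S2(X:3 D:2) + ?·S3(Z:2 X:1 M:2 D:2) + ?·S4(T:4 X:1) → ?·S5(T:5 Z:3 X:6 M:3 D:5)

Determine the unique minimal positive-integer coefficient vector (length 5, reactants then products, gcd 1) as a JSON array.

Coefficients: [1, 4, 6, 5, 4]

T: 1·0+4·0+6·0+5·4 = 20 | 4·5 = 20
Z: 1·0+4·0+6·2+5·0 = 12 | 4·3 = 12
X: 1·1+4·3+6·1+5·1 = 24 | 4·6 = 24
M: 1·0+4·0+6·2+5·0 = 12 | 4·3 = 12
D: 1·0+4·2+6·2+5·0 = 20 | 4·5 = 20
gcd(1,4,6,5,4) = 1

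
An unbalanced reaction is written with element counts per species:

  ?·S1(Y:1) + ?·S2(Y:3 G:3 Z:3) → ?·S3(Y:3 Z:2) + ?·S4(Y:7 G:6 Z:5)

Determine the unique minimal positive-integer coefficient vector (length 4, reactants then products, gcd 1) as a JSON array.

Coefficients: [5, 4, 1, 2]

Y: 5·1+4·3 = 17 | 1·3+2·7 = 17
G: 5·0+4·3 = 12 | 1·0+2·6 = 12
Z: 5·0+4·3 = 12 | 1·2+2·5 = 12
gcd(5,4,1,2) = 1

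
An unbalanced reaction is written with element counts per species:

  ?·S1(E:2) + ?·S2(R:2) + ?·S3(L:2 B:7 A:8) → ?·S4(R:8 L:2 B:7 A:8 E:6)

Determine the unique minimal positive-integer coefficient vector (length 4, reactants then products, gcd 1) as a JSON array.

Coefficients: [3, 4, 1, 1]

R: 3·0+4·2+1·0 = 8 | 1·8 = 8
L: 3·0+4·0+1·2 = 2 | 1·2 = 2
B: 3·0+4·0+1·7 = 7 | 1·7 = 7
A: 3·0+4·0+1·8 = 8 | 1·8 = 8
E: 3·2+4·0+1·0 = 6 | 1·6 = 6
gcd(3,4,1,1) = 1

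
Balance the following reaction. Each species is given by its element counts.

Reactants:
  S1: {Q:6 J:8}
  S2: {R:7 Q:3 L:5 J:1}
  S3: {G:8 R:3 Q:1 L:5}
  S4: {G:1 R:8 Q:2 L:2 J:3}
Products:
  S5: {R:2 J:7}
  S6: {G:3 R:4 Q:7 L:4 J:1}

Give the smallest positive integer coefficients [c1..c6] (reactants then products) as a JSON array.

Coefficients: [5, 2, 2, 2, 6, 6]

G: 5·0+2·0+2·8+2·1 = 18 | 6·0+6·3 = 18
R: 5·0+2·7+2·3+2·8 = 36 | 6·2+6·4 = 36
Q: 5·6+2·3+2·1+2·2 = 42 | 6·0+6·7 = 42
L: 5·0+2·5+2·5+2·2 = 24 | 6·0+6·4 = 24
J: 5·8+2·1+2·0+2·3 = 48 | 6·7+6·1 = 48
gcd(5,2,2,2,6,6) = 1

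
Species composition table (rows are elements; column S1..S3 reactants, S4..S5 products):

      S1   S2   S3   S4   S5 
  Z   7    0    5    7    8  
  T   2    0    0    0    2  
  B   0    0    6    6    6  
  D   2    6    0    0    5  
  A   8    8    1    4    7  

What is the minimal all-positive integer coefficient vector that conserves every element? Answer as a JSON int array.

Coefficients: [2, 1, 6, 4, 2]

Z: 2·7+1·0+6·5 = 44 | 4·7+2·8 = 44
T: 2·2+1·0+6·0 = 4 | 4·0+2·2 = 4
B: 2·0+1·0+6·6 = 36 | 4·6+2·6 = 36
D: 2·2+1·6+6·0 = 10 | 4·0+2·5 = 10
A: 2·8+1·8+6·1 = 30 | 4·4+2·7 = 30
gcd(2,1,6,4,2) = 1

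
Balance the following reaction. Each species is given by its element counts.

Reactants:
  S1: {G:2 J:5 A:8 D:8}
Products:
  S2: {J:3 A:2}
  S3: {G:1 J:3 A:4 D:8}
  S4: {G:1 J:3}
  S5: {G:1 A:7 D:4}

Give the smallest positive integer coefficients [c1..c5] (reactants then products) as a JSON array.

Coefficients: [3, 1, 2, 2, 2]

G: 3·2 = 6 | 1·0+2·1+2·1+2·1 = 6
J: 3·5 = 15 | 1·3+2·3+2·3+2·0 = 15
A: 3·8 = 24 | 1·2+2·4+2·0+2·7 = 24
D: 3·8 = 24 | 1·0+2·8+2·0+2·4 = 24
gcd(3,1,2,2,2) = 1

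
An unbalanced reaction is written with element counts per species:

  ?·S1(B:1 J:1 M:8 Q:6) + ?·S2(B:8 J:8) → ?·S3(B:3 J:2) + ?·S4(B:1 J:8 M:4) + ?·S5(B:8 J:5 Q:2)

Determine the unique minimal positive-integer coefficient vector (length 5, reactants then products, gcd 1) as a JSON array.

Coefficients: [1, 5, 5, 2, 3]

B: 1·1+5·8 = 41 | 5·3+2·1+3·8 = 41
J: 1·1+5·8 = 41 | 5·2+2·8+3·5 = 41
M: 1·8+5·0 = 8 | 5·0+2·4+3·0 = 8
Q: 1·6+5·0 = 6 | 5·0+2·0+3·2 = 6
gcd(1,5,5,2,3) = 1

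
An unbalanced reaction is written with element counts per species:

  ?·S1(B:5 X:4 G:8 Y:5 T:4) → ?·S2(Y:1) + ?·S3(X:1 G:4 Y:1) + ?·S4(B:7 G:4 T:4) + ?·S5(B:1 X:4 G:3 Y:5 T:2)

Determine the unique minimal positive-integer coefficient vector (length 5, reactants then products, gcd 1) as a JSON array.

Coefficients: [5, 1, 4, 3, 4]

B: 5·5 = 25 | 1·0+4·0+3·7+4·1 = 25
X: 5·4 = 20 | 1·0+4·1+3·0+4·4 = 20
G: 5·8 = 40 | 1·0+4·4+3·4+4·3 = 40
Y: 5·5 = 25 | 1·1+4·1+3·0+4·5 = 25
T: 5·4 = 20 | 1·0+4·0+3·4+4·2 = 20
gcd(5,1,4,3,4) = 1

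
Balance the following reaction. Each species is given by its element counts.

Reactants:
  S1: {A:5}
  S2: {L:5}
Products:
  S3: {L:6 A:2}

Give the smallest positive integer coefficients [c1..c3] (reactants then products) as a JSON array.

Coefficients: [2, 6, 5]

L: 2·0+6·5 = 30 | 5·6 = 30
A: 2·5+6·0 = 10 | 5·2 = 10
gcd(2,6,5) = 1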